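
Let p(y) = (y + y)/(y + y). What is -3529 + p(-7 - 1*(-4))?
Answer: -3528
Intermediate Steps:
p(y) = 1 (p(y) = (2*y)/((2*y)) = (2*y)*(1/(2*y)) = 1)
-3529 + p(-7 - 1*(-4)) = -3529 + 1 = -3528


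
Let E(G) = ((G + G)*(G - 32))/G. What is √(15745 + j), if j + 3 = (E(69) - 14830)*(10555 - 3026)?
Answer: I*√111082182 ≈ 10540.0*I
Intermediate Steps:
E(G) = -64 + 2*G (E(G) = ((2*G)*(-32 + G))/G = (2*G*(-32 + G))/G = -64 + 2*G)
j = -111097927 (j = -3 + ((-64 + 2*69) - 14830)*(10555 - 3026) = -3 + ((-64 + 138) - 14830)*7529 = -3 + (74 - 14830)*7529 = -3 - 14756*7529 = -3 - 111097924 = -111097927)
√(15745 + j) = √(15745 - 111097927) = √(-111082182) = I*√111082182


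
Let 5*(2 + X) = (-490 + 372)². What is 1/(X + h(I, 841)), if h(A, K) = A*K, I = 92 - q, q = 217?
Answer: -5/511711 ≈ -9.7711e-6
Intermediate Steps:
I = -125 (I = 92 - 1*217 = 92 - 217 = -125)
X = 13914/5 (X = -2 + (-490 + 372)²/5 = -2 + (⅕)*(-118)² = -2 + (⅕)*13924 = -2 + 13924/5 = 13914/5 ≈ 2782.8)
1/(X + h(I, 841)) = 1/(13914/5 - 125*841) = 1/(13914/5 - 105125) = 1/(-511711/5) = -5/511711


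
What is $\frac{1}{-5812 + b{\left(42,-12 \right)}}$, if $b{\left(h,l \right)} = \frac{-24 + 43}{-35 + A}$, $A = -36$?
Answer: $- \frac{71}{412671} \approx -0.00017205$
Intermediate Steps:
$b{\left(h,l \right)} = - \frac{19}{71}$ ($b{\left(h,l \right)} = \frac{-24 + 43}{-35 - 36} = \frac{19}{-71} = 19 \left(- \frac{1}{71}\right) = - \frac{19}{71}$)
$\frac{1}{-5812 + b{\left(42,-12 \right)}} = \frac{1}{-5812 - \frac{19}{71}} = \frac{1}{- \frac{412671}{71}} = - \frac{71}{412671}$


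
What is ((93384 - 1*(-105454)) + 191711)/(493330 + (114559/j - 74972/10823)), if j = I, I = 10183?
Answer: 43042643134341/54370676170151 ≈ 0.79165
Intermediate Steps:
j = 10183
((93384 - 1*(-105454)) + 191711)/(493330 + (114559/j - 74972/10823)) = ((93384 - 1*(-105454)) + 191711)/(493330 + (114559/10183 - 74972/10823)) = ((93384 + 105454) + 191711)/(493330 + (114559*(1/10183) - 74972*1/10823)) = (198838 + 191711)/(493330 + (114559/10183 - 74972/10823)) = 390549/(493330 + 476432181/110210609) = 390549/(54370676170151/110210609) = 390549*(110210609/54370676170151) = 43042643134341/54370676170151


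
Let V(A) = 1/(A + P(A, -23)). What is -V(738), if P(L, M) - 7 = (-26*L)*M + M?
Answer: -1/442046 ≈ -2.2622e-6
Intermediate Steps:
P(L, M) = 7 + M - 26*L*M (P(L, M) = 7 + ((-26*L)*M + M) = 7 + (-26*L*M + M) = 7 + (M - 26*L*M) = 7 + M - 26*L*M)
V(A) = 1/(-16 + 599*A) (V(A) = 1/(A + (7 - 23 - 26*A*(-23))) = 1/(A + (7 - 23 + 598*A)) = 1/(A + (-16 + 598*A)) = 1/(-16 + 599*A))
-V(738) = -1/(-16 + 599*738) = -1/(-16 + 442062) = -1/442046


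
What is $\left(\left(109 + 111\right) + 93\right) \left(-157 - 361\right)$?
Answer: $-162134$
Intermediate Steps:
$\left(\left(109 + 111\right) + 93\right) \left(-157 - 361\right) = \left(220 + 93\right) \left(-518\right) = 313 \left(-518\right) = -162134$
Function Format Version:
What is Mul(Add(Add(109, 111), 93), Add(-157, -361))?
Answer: -162134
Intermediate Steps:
Mul(Add(Add(109, 111), 93), Add(-157, -361)) = Mul(Add(220, 93), -518) = Mul(313, -518) = -162134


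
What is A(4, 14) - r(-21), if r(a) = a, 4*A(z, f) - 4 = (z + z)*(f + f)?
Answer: 78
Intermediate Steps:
A(z, f) = 1 + f*z (A(z, f) = 1 + ((z + z)*(f + f))/4 = 1 + ((2*z)*(2*f))/4 = 1 + (4*f*z)/4 = 1 + f*z)
A(4, 14) - r(-21) = (1 + 14*4) - 1*(-21) = (1 + 56) + 21 = 57 + 21 = 78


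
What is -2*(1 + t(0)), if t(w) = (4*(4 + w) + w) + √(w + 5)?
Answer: -34 - 2*√5 ≈ -38.472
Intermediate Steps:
t(w) = 16 + √(5 + w) + 5*w (t(w) = ((16 + 4*w) + w) + √(5 + w) = (16 + 5*w) + √(5 + w) = 16 + √(5 + w) + 5*w)
-2*(1 + t(0)) = -2*(1 + (16 + √(5 + 0) + 5*0)) = -2*(1 + (16 + √5 + 0)) = -2*(1 + (16 + √5)) = -2*(17 + √5) = -34 - 2*√5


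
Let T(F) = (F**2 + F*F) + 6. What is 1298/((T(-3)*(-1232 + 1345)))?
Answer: 649/1356 ≈ 0.47861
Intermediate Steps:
T(F) = 6 + 2*F**2 (T(F) = (F**2 + F**2) + 6 = 2*F**2 + 6 = 6 + 2*F**2)
1298/((T(-3)*(-1232 + 1345))) = 1298/(((6 + 2*(-3)**2)*(-1232 + 1345))) = 1298/(((6 + 2*9)*113)) = 1298/(((6 + 18)*113)) = 1298/((24*113)) = 1298/2712 = 1298*(1/2712) = 649/1356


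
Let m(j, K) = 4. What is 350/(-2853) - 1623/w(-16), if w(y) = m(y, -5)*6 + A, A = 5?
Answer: -4640569/82737 ≈ -56.088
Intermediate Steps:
w(y) = 29 (w(y) = 4*6 + 5 = 24 + 5 = 29)
350/(-2853) - 1623/w(-16) = 350/(-2853) - 1623/29 = 350*(-1/2853) - 1623*1/29 = -350/2853 - 1623/29 = -4640569/82737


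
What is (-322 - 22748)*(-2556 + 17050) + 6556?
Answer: -334370024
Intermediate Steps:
(-322 - 22748)*(-2556 + 17050) + 6556 = -23070*14494 + 6556 = -334376580 + 6556 = -334370024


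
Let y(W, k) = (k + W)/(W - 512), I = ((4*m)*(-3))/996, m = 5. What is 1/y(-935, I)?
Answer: 120101/77610 ≈ 1.5475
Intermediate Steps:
I = -5/83 (I = ((4*5)*(-3))/996 = (20*(-3))*(1/996) = -60*1/996 = -5/83 ≈ -0.060241)
y(W, k) = (W + k)/(-512 + W)
1/y(-935, I) = 1/((-935 - 5/83)/(-512 - 935)) = 1/(-77610/83/(-1447)) = 1/(-1/1447*(-77610/83)) = 1/(77610/120101) = 120101/77610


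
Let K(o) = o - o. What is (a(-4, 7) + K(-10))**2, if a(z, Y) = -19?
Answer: 361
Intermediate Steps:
K(o) = 0
(a(-4, 7) + K(-10))**2 = (-19 + 0)**2 = (-19)**2 = 361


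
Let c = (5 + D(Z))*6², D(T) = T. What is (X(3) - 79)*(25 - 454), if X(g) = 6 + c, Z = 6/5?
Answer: -322179/5 ≈ -64436.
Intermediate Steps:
Z = 6/5 (Z = 6*(⅕) = 6/5 ≈ 1.2000)
c = 1116/5 (c = (5 + 6/5)*6² = (31/5)*36 = 1116/5 ≈ 223.20)
X(g) = 1146/5 (X(g) = 6 + 1116/5 = 1146/5)
(X(3) - 79)*(25 - 454) = (1146/5 - 79)*(25 - 454) = (751/5)*(-429) = -322179/5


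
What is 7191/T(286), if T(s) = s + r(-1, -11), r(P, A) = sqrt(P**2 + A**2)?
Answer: 1028313/40837 - 7191*sqrt(122)/81674 ≈ 24.208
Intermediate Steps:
r(P, A) = sqrt(A**2 + P**2)
T(s) = s + sqrt(122) (T(s) = s + sqrt((-11)**2 + (-1)**2) = s + sqrt(121 + 1) = s + sqrt(122))
7191/T(286) = 7191/(286 + sqrt(122))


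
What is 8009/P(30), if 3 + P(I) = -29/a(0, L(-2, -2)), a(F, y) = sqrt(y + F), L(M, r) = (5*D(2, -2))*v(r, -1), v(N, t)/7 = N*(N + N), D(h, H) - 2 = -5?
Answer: -20182680/8401 - 464522*I*sqrt(210)/8401 ≈ -2402.4 - 801.28*I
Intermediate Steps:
D(h, H) = -3 (D(h, H) = 2 - 5 = -3)
v(N, t) = 14*N**2 (v(N, t) = 7*(N*(N + N)) = 7*(N*(2*N)) = 7*(2*N**2) = 14*N**2)
L(M, r) = -210*r**2 (L(M, r) = (5*(-3))*(14*r**2) = -210*r**2)
a(F, y) = sqrt(F + y)
P(I) = -3 + 29*I*sqrt(210)/420 (P(I) = -3 - 29/sqrt(0 - 210*(-2)**2) = -3 - 29/sqrt(0 - 210*4) = -3 - 29/sqrt(0 - 840) = -3 - 29*(-I*sqrt(210)/420) = -3 - (-29)*I*sqrt(210)/420 = -3 + 29*I*sqrt(210)/420)
8009/P(30) = 8009/(-3 + 29*I*sqrt(210)/420)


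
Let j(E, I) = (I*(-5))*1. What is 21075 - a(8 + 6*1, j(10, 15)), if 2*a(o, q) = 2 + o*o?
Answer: 20976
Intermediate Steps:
j(E, I) = -5*I (j(E, I) = -5*I*1 = -5*I)
a(o, q) = 1 + o²/2 (a(o, q) = (2 + o*o)/2 = (2 + o²)/2 = 1 + o²/2)
21075 - a(8 + 6*1, j(10, 15)) = 21075 - (1 + (8 + 6*1)²/2) = 21075 - (1 + (8 + 6)²/2) = 21075 - (1 + (½)*14²) = 21075 - (1 + (½)*196) = 21075 - (1 + 98) = 21075 - 1*99 = 21075 - 99 = 20976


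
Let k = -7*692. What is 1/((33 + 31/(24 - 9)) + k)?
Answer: -15/72134 ≈ -0.00020795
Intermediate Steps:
k = -4844
1/((33 + 31/(24 - 9)) + k) = 1/((33 + 31/(24 - 9)) - 4844) = 1/((33 + 31/15) - 4844) = 1/(526/15 - 4844) = 1/(-72134/15) = -15/72134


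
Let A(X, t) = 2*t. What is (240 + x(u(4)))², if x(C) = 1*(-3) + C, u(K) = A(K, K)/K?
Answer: 57121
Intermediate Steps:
u(K) = 2 (u(K) = (2*K)/K = 2)
x(C) = -3 + C
(240 + x(u(4)))² = (240 + (-3 + 2))² = (240 - 1)² = 239² = 57121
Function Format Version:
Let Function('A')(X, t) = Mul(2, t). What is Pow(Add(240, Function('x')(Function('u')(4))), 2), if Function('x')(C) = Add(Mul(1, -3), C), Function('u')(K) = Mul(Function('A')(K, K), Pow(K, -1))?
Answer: 57121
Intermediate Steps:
Function('u')(K) = 2 (Function('u')(K) = Mul(Mul(2, K), Pow(K, -1)) = 2)
Function('x')(C) = Add(-3, C)
Pow(Add(240, Function('x')(Function('u')(4))), 2) = Pow(Add(240, Add(-3, 2)), 2) = Pow(Add(240, -1), 2) = Pow(239, 2) = 57121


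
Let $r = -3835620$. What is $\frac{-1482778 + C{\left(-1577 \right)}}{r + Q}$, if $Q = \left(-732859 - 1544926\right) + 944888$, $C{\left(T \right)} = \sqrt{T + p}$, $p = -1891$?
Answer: $\frac{1482778}{5168517} - \frac{34 i \sqrt{3}}{5168517} \approx 0.28689 - 1.1394 \cdot 10^{-5} i$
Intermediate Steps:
$C{\left(T \right)} = \sqrt{-1891 + T}$ ($C{\left(T \right)} = \sqrt{T - 1891} = \sqrt{-1891 + T}$)
$Q = -1332897$ ($Q = -2277785 + 944888 = -1332897$)
$\frac{-1482778 + C{\left(-1577 \right)}}{r + Q} = \frac{-1482778 + \sqrt{-1891 - 1577}}{-3835620 - 1332897} = \frac{-1482778 + \sqrt{-3468}}{-5168517} = \left(-1482778 + 34 i \sqrt{3}\right) \left(- \frac{1}{5168517}\right) = \frac{1482778}{5168517} - \frac{34 i \sqrt{3}}{5168517}$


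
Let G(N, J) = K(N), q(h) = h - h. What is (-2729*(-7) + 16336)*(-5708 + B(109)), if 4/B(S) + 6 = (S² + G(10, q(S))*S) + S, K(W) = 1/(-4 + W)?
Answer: -14567207329020/72013 ≈ -2.0229e+8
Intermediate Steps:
q(h) = 0
G(N, J) = 1/(-4 + N)
B(S) = 4/(-6 + S² + 7*S/6) (B(S) = 4/(-6 + ((S² + S/(-4 + 10)) + S)) = 4/(-6 + ((S² + S/6) + S)) = 4/(-6 + (S² + 7*S/6)) = 4/(-6 + S² + 7*S/6))
(-2729*(-7) + 16336)*(-5708 + B(109)) = (-2729*(-7) + 16336)*(-5708 + 24/(-36 + 6*109² + 7*109)) = (19103 + 16336)*(-5708 + 24/(-36 + 6*11881 + 763)) = 35439*(-5708 + 24/(-36 + 71286 + 763)) = 35439*(-5708 + 24/72013) = 35439*(-411050180/72013) = -14567207329020/72013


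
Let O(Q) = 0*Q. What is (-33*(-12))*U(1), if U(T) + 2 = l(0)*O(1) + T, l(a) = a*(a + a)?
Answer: -396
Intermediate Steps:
O(Q) = 0
l(a) = 2*a² (l(a) = a*(2*a) = 2*a²)
U(T) = -2 + T (U(T) = -2 + ((2*0²)*0 + T) = -2 + ((2*0)*0 + T) = -2 + (0*0 + T) = -2 + (0 + T) = -2 + T)
(-33*(-12))*U(1) = (-33*(-12))*(-2 + 1) = 396*(-1) = -396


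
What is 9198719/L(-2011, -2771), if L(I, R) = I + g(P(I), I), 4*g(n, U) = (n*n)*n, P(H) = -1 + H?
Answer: -9198719/2036218443 ≈ -0.0045175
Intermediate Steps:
g(n, U) = n³/4 (g(n, U) = ((n*n)*n)/4 = (n²*n)/4 = n³/4)
L(I, R) = I + (-1 + I)³/4
9198719/L(-2011, -2771) = 9198719/(-2011 + (-1 - 2011)³/4) = 9198719/(-2011 + (¼)*(-2012)³) = 9198719/(-2011 + (¼)*(-8144865728)) = 9198719/(-2011 - 2036216432) = 9198719/(-2036218443) = 9198719*(-1/2036218443) = -9198719/2036218443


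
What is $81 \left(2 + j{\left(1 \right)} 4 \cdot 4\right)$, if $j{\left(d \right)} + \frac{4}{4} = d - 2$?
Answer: $-2430$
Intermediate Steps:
$j{\left(d \right)} = -3 + d$ ($j{\left(d \right)} = -1 + \left(d - 2\right) = -1 + \left(-2 + d\right) = -3 + d$)
$81 \left(2 + j{\left(1 \right)} 4 \cdot 4\right) = 81 \left(2 + \left(-3 + 1\right) 4 \cdot 4\right) = 81 \left(2 - 32\right) = 81 \left(-30\right) = -2430$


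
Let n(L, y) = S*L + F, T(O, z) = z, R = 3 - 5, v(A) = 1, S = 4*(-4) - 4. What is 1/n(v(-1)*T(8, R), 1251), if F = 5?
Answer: 1/45 ≈ 0.022222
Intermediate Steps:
S = -20 (S = -16 - 4 = -20)
R = -2
n(L, y) = 5 - 20*L (n(L, y) = -20*L + 5 = 5 - 20*L)
1/n(v(-1)*T(8, R), 1251) = 1/(5 - 20*(-2)) = 1/(5 + 40) = 1/45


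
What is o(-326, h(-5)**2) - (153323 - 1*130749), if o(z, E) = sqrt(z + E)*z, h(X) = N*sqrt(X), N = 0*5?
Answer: -22574 - 326*I*sqrt(326) ≈ -22574.0 - 5886.1*I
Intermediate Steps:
N = 0
h(X) = 0 (h(X) = 0*sqrt(X) = 0)
o(z, E) = z*sqrt(E + z) (o(z, E) = sqrt(E + z)*z = z*sqrt(E + z))
o(-326, h(-5)**2) - (153323 - 1*130749) = -326*sqrt(0**2 - 326) - (153323 - 1*130749) = -326*sqrt(0 - 326) - (153323 - 130749) = -326*I*sqrt(326) - 1*22574 = -326*I*sqrt(326) - 22574 = -22574 - 326*I*sqrt(326)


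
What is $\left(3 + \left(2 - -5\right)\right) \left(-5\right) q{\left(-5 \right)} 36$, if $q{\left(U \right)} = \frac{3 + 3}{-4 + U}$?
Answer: $1200$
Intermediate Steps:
$q{\left(U \right)} = \frac{6}{-4 + U}$
$\left(3 + \left(2 - -5\right)\right) \left(-5\right) q{\left(-5 \right)} 36 = \left(3 + \left(2 - -5\right)\right) \left(-5\right) \frac{6}{-4 - 5} \cdot 36 = \left(3 + \left(2 + 5\right)\right) \left(-5\right) \frac{6}{-9} \cdot 36 = \left(3 + 7\right) \left(-5\right) 6 \left(- \frac{1}{9}\right) 36 = 10 \left(-5\right) \left(- \frac{2}{3}\right) 36 = \left(-50\right) \left(- \frac{2}{3}\right) 36 = \frac{100}{3} \cdot 36 = 1200$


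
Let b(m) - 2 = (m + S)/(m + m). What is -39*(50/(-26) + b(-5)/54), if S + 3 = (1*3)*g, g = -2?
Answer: 6529/90 ≈ 72.544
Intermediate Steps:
S = -9 (S = -3 + (1*3)*(-2) = -3 + 3*(-2) = -3 - 6 = -9)
b(m) = 2 + (-9 + m)/(2*m) (b(m) = 2 + (m - 9)/(m + m) = 2 + (-9 + m)/((2*m)) = 2 + (-9 + m)*(1/(2*m)) = 2 + (-9 + m)/(2*m))
-39*(50/(-26) + b(-5)/54) = -39*(50/(-26) + ((½)*(-9 + 5*(-5))/(-5))/54) = -39*(50*(-1/26) + ((½)*(-⅕)*(-9 - 25))*(1/54)) = -39*(-25/13 + ((½)*(-⅕)*(-34))*(1/54)) = -39*(-25/13 + (17/5)*(1/54)) = -39*(-25/13 + 17/270) = -39*(-6529/3510) = 6529/90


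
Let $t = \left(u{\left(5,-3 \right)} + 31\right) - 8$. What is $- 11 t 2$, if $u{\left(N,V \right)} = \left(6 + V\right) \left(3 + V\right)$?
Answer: $-506$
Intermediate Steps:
$u{\left(N,V \right)} = \left(3 + V\right) \left(6 + V\right)$
$t = 23$ ($t = \left(\left(18 + \left(-3\right)^{2} + 9 \left(-3\right)\right) + 31\right) - 8 = \left(\left(18 + 9 - 27\right) + 31\right) - 8 = \left(0 + 31\right) - 8 = 31 - 8 = 23$)
$- 11 t 2 = \left(-11\right) 23 \cdot 2 = \left(-253\right) 2 = -506$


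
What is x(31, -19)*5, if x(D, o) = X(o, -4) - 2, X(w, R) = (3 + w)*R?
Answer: 310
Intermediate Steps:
X(w, R) = R*(3 + w)
x(D, o) = -14 - 4*o (x(D, o) = -4*(3 + o) - 2 = (-12 - 4*o) - 2 = -14 - 4*o)
x(31, -19)*5 = (-14 - 4*(-19))*5 = (-14 + 76)*5 = 62*5 = 310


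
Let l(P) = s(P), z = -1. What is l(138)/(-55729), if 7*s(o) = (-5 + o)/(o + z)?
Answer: -19/7634873 ≈ -2.4886e-6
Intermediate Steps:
s(o) = (-5 + o)/(7*(-1 + o)) (s(o) = ((-5 + o)/(o - 1))/7 = ((-5 + o)/(-1 + o))/7 = (-5 + o)/(7*(-1 + o)))
l(P) = (-5 + P)/(7*(-1 + P))
l(138)/(-55729) = ((-5 + 138)/(7*(-1 + 138)))/(-55729) = ((⅐)*133/137)*(-1/55729) = ((⅐)*(1/137)*133)*(-1/55729) = (19/137)*(-1/55729) = -19/7634873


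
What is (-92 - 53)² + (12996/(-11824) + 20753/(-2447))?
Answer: 152011509129/7233332 ≈ 21015.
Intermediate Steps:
(-92 - 53)² + (12996/(-11824) + 20753/(-2447)) = (-145)² + (12996*(-1/11824) + 20753*(-1/2447)) = 21025 + (-3249/2956 - 20753/2447) = 21025 - 69296171/7233332 = 152011509129/7233332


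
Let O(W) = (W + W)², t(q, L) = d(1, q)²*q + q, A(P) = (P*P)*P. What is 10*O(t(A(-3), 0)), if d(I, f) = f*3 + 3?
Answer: 1079713881000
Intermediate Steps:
A(P) = P³ (A(P) = P²*P = P³)
d(I, f) = 3 + 3*f (d(I, f) = 3*f + 3 = 3 + 3*f)
t(q, L) = q + q*(3 + 3*q)² (t(q, L) = (3 + 3*q)²*q + q = q*(3 + 3*q)² + q = q + q*(3 + 3*q)²)
O(W) = 4*W² (O(W) = (2*W)² = 4*W²)
10*O(t(A(-3), 0)) = 10*(4*((-3)³*(1 + 9*(1 + (-3)³)²))²) = 10*(4*(-27*(1 + 9*(1 - 27)²))²) = 10*(4*(-27*(1 + 9*(-26)²))²) = 10*(4*(-27*(1 + 9*676))²) = 10*(4*(-27*(1 + 6084))²) = 10*(4*(-27*6085)²) = 10*(4*(-164295)²) = 10*(4*26992847025) = 10*107971388100 = 1079713881000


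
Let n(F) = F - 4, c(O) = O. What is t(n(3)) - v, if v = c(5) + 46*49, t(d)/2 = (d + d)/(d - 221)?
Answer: -250747/111 ≈ -2259.0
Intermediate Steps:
n(F) = -4 + F
t(d) = 4*d/(-221 + d) (t(d) = 2*((d + d)/(d - 221)) = 2*((2*d)/(-221 + d)) = 2*(2*d/(-221 + d)) = 4*d/(-221 + d))
v = 2259 (v = 5 + 46*49 = 5 + 2254 = 2259)
t(n(3)) - v = 4*(-4 + 3)/(-221 + (-4 + 3)) - 1*2259 = 4*(-1)/(-221 - 1) - 2259 = 4*(-1)/(-222) - 2259 = 4*(-1)*(-1/222) - 2259 = 2/111 - 2259 = -250747/111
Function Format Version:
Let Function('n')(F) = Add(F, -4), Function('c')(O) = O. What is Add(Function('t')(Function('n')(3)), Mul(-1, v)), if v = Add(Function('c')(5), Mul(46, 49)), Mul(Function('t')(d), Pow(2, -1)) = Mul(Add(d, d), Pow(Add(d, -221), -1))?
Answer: Rational(-250747, 111) ≈ -2259.0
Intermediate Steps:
Function('n')(F) = Add(-4, F)
Function('t')(d) = Mul(4, d, Pow(Add(-221, d), -1)) (Function('t')(d) = Mul(2, Mul(Add(d, d), Pow(Add(d, -221), -1))) = Mul(2, Mul(Mul(2, d), Pow(Add(-221, d), -1))) = Mul(2, Mul(2, d, Pow(Add(-221, d), -1))) = Mul(4, d, Pow(Add(-221, d), -1)))
v = 2259 (v = Add(5, Mul(46, 49)) = Add(5, 2254) = 2259)
Add(Function('t')(Function('n')(3)), Mul(-1, v)) = Add(Mul(4, Add(-4, 3), Pow(Add(-221, Add(-4, 3)), -1)), Mul(-1, 2259)) = Add(Mul(4, -1, Pow(Add(-221, -1), -1)), -2259) = Add(Mul(4, -1, Pow(-222, -1)), -2259) = Add(Mul(4, -1, Rational(-1, 222)), -2259) = Add(Rational(2, 111), -2259) = Rational(-250747, 111)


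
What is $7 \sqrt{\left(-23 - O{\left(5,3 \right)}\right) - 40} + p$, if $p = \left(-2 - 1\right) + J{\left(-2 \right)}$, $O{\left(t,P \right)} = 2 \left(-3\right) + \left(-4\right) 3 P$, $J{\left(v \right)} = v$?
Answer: $-5 + 7 i \sqrt{21} \approx -5.0 + 32.078 i$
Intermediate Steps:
$O{\left(t,P \right)} = -6 - 12 P$
$p = -5$ ($p = \left(-2 - 1\right) - 2 = -3 - 2 = -5$)
$7 \sqrt{\left(-23 - O{\left(5,3 \right)}\right) - 40} + p = 7 \sqrt{\left(-23 - \left(-6 - 36\right)\right) - 40} - 5 = 7 \sqrt{\left(-23 - -42\right) - 40} - 5 = 7 \sqrt{\left(-23 + 42\right) - 40} - 5 = 7 \sqrt{19 - 40} - 5 = 7 \sqrt{-21} - 5 = 7 i \sqrt{21} - 5 = -5 + 7 i \sqrt{21}$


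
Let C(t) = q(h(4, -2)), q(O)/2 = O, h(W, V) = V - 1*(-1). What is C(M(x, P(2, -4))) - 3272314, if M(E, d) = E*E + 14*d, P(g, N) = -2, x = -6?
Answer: -3272316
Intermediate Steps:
h(W, V) = 1 + V (h(W, V) = V + 1 = 1 + V)
q(O) = 2*O
M(E, d) = E**2 + 14*d
C(t) = -2 (C(t) = 2*(1 - 2) = 2*(-1) = -2)
C(M(x, P(2, -4))) - 3272314 = -2 - 3272314 = -3272316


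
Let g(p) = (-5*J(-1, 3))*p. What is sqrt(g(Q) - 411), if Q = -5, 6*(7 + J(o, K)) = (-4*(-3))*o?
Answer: 2*I*sqrt(159) ≈ 25.219*I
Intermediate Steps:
J(o, K) = -7 + 2*o (J(o, K) = -7 + ((-4*(-3))*o)/6 = -7 + (12*o)/6 = -7 + 2*o)
g(p) = 45*p (g(p) = (-5*(-7 + 2*(-1)))*p = (-5*(-7 - 2))*p = (-5*(-9))*p = 45*p)
sqrt(g(Q) - 411) = sqrt(45*(-5) - 411) = sqrt(-225 - 411) = sqrt(-636) = 2*I*sqrt(159)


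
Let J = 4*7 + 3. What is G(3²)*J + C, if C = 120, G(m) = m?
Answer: 399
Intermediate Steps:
J = 31 (J = 28 + 3 = 31)
G(3²)*J + C = 3²*31 + 120 = 9*31 + 120 = 279 + 120 = 399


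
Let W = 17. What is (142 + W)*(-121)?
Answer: -19239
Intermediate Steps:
(142 + W)*(-121) = (142 + 17)*(-121) = 159*(-121) = -19239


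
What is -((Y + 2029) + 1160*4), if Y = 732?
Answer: -7401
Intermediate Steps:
-((Y + 2029) + 1160*4) = -((732 + 2029) + 1160*4) = -(2761 + 4640) = -1*7401 = -7401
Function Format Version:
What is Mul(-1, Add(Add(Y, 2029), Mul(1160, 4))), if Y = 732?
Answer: -7401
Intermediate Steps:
Mul(-1, Add(Add(Y, 2029), Mul(1160, 4))) = Mul(-1, Add(Add(732, 2029), Mul(1160, 4))) = Mul(-1, Add(2761, 4640)) = Mul(-1, 7401) = -7401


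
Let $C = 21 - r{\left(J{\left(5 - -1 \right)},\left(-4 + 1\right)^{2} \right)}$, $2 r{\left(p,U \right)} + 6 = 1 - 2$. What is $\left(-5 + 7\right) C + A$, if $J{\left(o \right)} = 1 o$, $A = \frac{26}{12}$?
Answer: $\frac{307}{6} \approx 51.167$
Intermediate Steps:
$A = \frac{13}{6}$ ($A = 26 \cdot \frac{1}{12} = \frac{13}{6} \approx 2.1667$)
$J{\left(o \right)} = o$
$r{\left(p,U \right)} = - \frac{7}{2}$ ($r{\left(p,U \right)} = -3 + \frac{1 - 2}{2} = -3 + \frac{1}{2} \left(-1\right) = -3 - \frac{1}{2} = - \frac{7}{2}$)
$C = \frac{49}{2}$ ($C = 21 - - \frac{7}{2} = 21 + \frac{7}{2} = \frac{49}{2} \approx 24.5$)
$\left(-5 + 7\right) C + A = \left(-5 + 7\right) \frac{49}{2} + \frac{13}{6} = 2 \cdot \frac{49}{2} + \frac{13}{6} = 49 + \frac{13}{6} = \frac{307}{6}$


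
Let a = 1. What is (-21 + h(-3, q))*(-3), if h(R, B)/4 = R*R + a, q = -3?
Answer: -57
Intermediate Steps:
h(R, B) = 4 + 4*R² (h(R, B) = 4*(R*R + 1) = 4*(R² + 1) = 4*(1 + R²) = 4 + 4*R²)
(-21 + h(-3, q))*(-3) = (-21 + (4 + 4*(-3)²))*(-3) = (-21 + (4 + 4*9))*(-3) = (-21 + (4 + 36))*(-3) = (-21 + 40)*(-3) = 19*(-3) = -57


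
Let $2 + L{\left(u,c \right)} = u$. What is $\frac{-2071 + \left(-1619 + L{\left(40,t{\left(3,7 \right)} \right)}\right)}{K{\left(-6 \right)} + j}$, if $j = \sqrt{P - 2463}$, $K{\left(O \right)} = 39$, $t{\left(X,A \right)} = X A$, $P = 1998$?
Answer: $- \frac{23738}{331} + \frac{1826 i \sqrt{465}}{993} \approx -71.716 + 39.653 i$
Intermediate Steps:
$t{\left(X,A \right)} = A X$
$L{\left(u,c \right)} = -2 + u$
$j = i \sqrt{465}$ ($j = \sqrt{1998 - 2463} = \sqrt{-465} = i \sqrt{465} \approx 21.564 i$)
$\frac{-2071 + \left(-1619 + L{\left(40,t{\left(3,7 \right)} \right)}\right)}{K{\left(-6 \right)} + j} = \frac{-2071 + \left(-1619 + \left(-2 + 40\right)\right)}{39 + i \sqrt{465}} = \frac{-2071 + \left(-1619 + 38\right)}{39 + i \sqrt{465}} = \frac{-2071 - 1581}{39 + i \sqrt{465}} = - \frac{3652}{39 + i \sqrt{465}}$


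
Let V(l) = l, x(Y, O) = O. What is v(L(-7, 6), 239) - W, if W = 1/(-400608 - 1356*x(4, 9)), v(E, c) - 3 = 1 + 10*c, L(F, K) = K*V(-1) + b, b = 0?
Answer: 988271929/412812 ≈ 2394.0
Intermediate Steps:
L(F, K) = -K (L(F, K) = K*(-1) + 0 = -K + 0 = -K)
v(E, c) = 4 + 10*c (v(E, c) = 3 + (1 + 10*c) = 4 + 10*c)
W = -1/412812 (W = 1/(-400608 - 1356*9) = 1/(-400608 - 12204) = 1/(-412812) = -1/412812 ≈ -2.4224e-6)
v(L(-7, 6), 239) - W = (4 + 10*239) - 1*(-1/412812) = (4 + 2390) + 1/412812 = 2394 + 1/412812 = 988271929/412812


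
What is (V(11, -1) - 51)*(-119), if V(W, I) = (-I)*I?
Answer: 6188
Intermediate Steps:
V(W, I) = -I**2
(V(11, -1) - 51)*(-119) = (-1*(-1)**2 - 51)*(-119) = (-1*1 - 51)*(-119) = (-1 - 51)*(-119) = -52*(-119) = 6188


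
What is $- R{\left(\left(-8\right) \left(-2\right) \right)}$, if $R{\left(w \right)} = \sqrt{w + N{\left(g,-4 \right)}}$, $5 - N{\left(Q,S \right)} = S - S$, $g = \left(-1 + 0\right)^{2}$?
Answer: $- \sqrt{21} \approx -4.5826$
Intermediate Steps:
$g = 1$ ($g = \left(-1\right)^{2} = 1$)
$N{\left(Q,S \right)} = 5$ ($N{\left(Q,S \right)} = 5 - \left(S - S\right) = 5 - 0 = 5 + 0 = 5$)
$R{\left(w \right)} = \sqrt{5 + w}$ ($R{\left(w \right)} = \sqrt{w + 5} = \sqrt{5 + w}$)
$- R{\left(\left(-8\right) \left(-2\right) \right)} = - \sqrt{5 - -16} = - \sqrt{5 + 16} = - \sqrt{21}$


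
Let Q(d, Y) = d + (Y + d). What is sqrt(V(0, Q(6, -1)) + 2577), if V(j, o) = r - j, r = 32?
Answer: sqrt(2609) ≈ 51.078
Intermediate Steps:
Q(d, Y) = Y + 2*d
V(j, o) = 32 - j
sqrt(V(0, Q(6, -1)) + 2577) = sqrt((32 - 1*0) + 2577) = sqrt((32 + 0) + 2577) = sqrt(32 + 2577) = sqrt(2609)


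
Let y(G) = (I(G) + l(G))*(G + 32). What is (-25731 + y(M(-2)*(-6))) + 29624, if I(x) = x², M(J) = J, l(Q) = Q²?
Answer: 16565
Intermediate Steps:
y(G) = 2*G²*(32 + G) (y(G) = (G² + G²)*(G + 32) = (2*G²)*(32 + G) = 2*G²*(32 + G))
(-25731 + y(M(-2)*(-6))) + 29624 = (-25731 + 2*(-2*(-6))²*(32 - 2*(-6))) + 29624 = (-25731 + 2*12²*(32 + 12)) + 29624 = (-25731 + 2*144*44) + 29624 = (-25731 + 12672) + 29624 = -13059 + 29624 = 16565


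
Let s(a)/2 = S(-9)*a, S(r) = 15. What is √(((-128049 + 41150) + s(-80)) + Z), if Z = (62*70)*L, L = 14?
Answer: 3*I*√3171 ≈ 168.93*I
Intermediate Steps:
Z = 60760 (Z = (62*70)*14 = 4340*14 = 60760)
s(a) = 30*a (s(a) = 2*(15*a) = 30*a)
√(((-128049 + 41150) + s(-80)) + Z) = √(((-128049 + 41150) + 30*(-80)) + 60760) = √((-86899 - 2400) + 60760) = √(-89299 + 60760) = √(-28539) = 3*I*√3171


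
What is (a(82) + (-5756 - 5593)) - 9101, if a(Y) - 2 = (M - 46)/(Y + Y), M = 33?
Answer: -3353485/164 ≈ -20448.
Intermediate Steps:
a(Y) = 2 - 13/(2*Y) (a(Y) = 2 + (33 - 46)/(Y + Y) = 2 - 13*1/(2*Y) = 2 - 13/(2*Y))
(a(82) + (-5756 - 5593)) - 9101 = ((2 - 13/2/82) + (-5756 - 5593)) - 9101 = ((2 - 13/2*1/82) - 11349) - 9101 = ((2 - 13/164) - 11349) - 9101 = (315/164 - 11349) - 9101 = -1860921/164 - 9101 = -3353485/164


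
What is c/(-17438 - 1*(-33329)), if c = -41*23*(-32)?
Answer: 30176/15891 ≈ 1.8989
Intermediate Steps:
c = 30176 (c = -943*(-32) = 30176)
c/(-17438 - 1*(-33329)) = 30176/(-17438 - 1*(-33329)) = 30176/(-17438 + 33329) = 30176/15891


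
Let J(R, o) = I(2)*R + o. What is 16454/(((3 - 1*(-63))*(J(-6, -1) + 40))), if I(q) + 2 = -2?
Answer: 8227/2079 ≈ 3.9572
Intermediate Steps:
I(q) = -4 (I(q) = -2 - 2 = -4)
J(R, o) = o - 4*R (J(R, o) = -4*R + o = o - 4*R)
16454/(((3 - 1*(-63))*(J(-6, -1) + 40))) = 16454/(((3 - 1*(-63))*((-1 - 4*(-6)) + 40))) = 16454/(((3 + 63)*((-1 + 24) + 40))) = 16454/((66*(23 + 40))) = 16454/((66*63)) = 16454/4158 = 16454*(1/4158) = 8227/2079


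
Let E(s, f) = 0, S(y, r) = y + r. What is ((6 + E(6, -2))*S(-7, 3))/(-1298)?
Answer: 12/649 ≈ 0.018490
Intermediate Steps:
S(y, r) = r + y
((6 + E(6, -2))*S(-7, 3))/(-1298) = ((6 + 0)*(3 - 7))/(-1298) = (6*(-4))*(-1/1298) = -24*(-1/1298) = 12/649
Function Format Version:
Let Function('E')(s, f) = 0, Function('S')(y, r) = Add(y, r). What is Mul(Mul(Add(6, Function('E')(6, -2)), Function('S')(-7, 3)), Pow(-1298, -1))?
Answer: Rational(12, 649) ≈ 0.018490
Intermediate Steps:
Function('S')(y, r) = Add(r, y)
Mul(Mul(Add(6, Function('E')(6, -2)), Function('S')(-7, 3)), Pow(-1298, -1)) = Mul(Mul(Add(6, 0), Add(3, -7)), Pow(-1298, -1)) = Mul(Mul(6, -4), Rational(-1, 1298)) = Mul(-24, Rational(-1, 1298)) = Rational(12, 649)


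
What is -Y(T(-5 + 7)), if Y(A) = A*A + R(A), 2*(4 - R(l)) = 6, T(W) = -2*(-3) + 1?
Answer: -50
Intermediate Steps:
T(W) = 7 (T(W) = 6 + 1 = 7)
R(l) = 1 (R(l) = 4 - ½*6 = 4 - 3 = 1)
Y(A) = 1 + A² (Y(A) = A*A + 1 = A² + 1 = 1 + A²)
-Y(T(-5 + 7)) = -(1 + 7²) = -(1 + 49) = -1*50 = -50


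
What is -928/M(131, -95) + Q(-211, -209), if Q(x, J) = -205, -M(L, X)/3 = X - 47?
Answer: -44129/213 ≈ -207.18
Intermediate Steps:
M(L, X) = 141 - 3*X (M(L, X) = -3*(X - 47) = -3*(-47 + X) = 141 - 3*X)
-928/M(131, -95) + Q(-211, -209) = -928/(141 - 3*(-95)) - 205 = -928/(141 + 285) - 205 = -928/426 - 205 = -928*1/426 - 205 = -464/213 - 205 = -44129/213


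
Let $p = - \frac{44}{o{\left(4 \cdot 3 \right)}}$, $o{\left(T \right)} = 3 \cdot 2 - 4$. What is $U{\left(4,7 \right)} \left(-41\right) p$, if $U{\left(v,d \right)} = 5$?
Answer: $4510$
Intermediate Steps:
$o{\left(T \right)} = 2$ ($o{\left(T \right)} = 6 - 4 = 2$)
$p = -22$ ($p = - \frac{44}{2} = \left(-44\right) \frac{1}{2} = -22$)
$U{\left(4,7 \right)} \left(-41\right) p = 5 \left(-41\right) \left(-22\right) = \left(-205\right) \left(-22\right) = 4510$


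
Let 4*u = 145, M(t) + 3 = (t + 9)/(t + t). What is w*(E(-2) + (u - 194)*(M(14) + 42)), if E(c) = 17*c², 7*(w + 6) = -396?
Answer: 152412831/392 ≈ 3.8881e+5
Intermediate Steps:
M(t) = -3 + (9 + t)/(2*t) (M(t) = -3 + (t + 9)/(t + t) = -3 + (9 + t)/((2*t)) = -3 + (9 + t)*(1/(2*t)) = -3 + (9 + t)/(2*t))
w = -438/7 (w = -6 + (⅐)*(-396) = -6 - 396/7 = -438/7 ≈ -62.571)
u = 145/4 (u = (¼)*145 = 145/4 ≈ 36.250)
w*(E(-2) + (u - 194)*(M(14) + 42)) = -438*(17*(-2)² + (145/4 - 194)*((½)*(9 - 5*14)/14 + 42))/7 = -438*(17*4 - 631*((½)*(1/14)*(9 - 70) + 42)/4)/7 = -438*(68 - 631*((½)*(1/14)*(-61) + 42)/4)/7 = -438*(68 - 631*(-61/28 + 42)/4)/7 = -438*(68 - 631/4*1115/28)/7 = -438*(68 - 703565/112)/7 = -438/7*(-695949/112) = 152412831/392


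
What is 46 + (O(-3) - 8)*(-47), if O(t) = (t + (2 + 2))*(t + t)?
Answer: 704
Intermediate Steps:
O(t) = 2*t*(4 + t) (O(t) = (t + 4)*(2*t) = (4 + t)*(2*t) = 2*t*(4 + t))
46 + (O(-3) - 8)*(-47) = 46 + (2*(-3)*(4 - 3) - 8)*(-47) = 46 + (2*(-3)*1 - 8)*(-47) = 46 + (-6 - 8)*(-47) = 46 - 14*(-47) = 46 + 658 = 704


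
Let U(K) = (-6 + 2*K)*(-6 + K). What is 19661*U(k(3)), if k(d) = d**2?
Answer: 707796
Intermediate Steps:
U(K) = (-6 + K)*(-6 + 2*K)
19661*U(k(3)) = 19661*(36 - 18*3**2 + 2*(3**2)**2) = 19661*(36 - 18*9 + 2*9**2) = 19661*(36 - 162 + 2*81) = 19661*(36 - 162 + 162) = 19661*36 = 707796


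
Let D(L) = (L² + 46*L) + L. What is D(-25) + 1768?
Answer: 1218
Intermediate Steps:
D(L) = L² + 47*L
D(-25) + 1768 = -25*(47 - 25) + 1768 = -25*22 + 1768 = -550 + 1768 = 1218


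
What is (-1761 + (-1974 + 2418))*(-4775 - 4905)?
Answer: 12748560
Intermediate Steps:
(-1761 + (-1974 + 2418))*(-4775 - 4905) = (-1761 + 444)*(-9680) = -1317*(-9680) = 12748560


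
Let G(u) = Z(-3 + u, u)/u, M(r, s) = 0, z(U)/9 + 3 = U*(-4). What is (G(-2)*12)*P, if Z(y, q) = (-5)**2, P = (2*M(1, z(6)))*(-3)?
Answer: 0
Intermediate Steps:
z(U) = -27 - 36*U (z(U) = -27 + 9*(U*(-4)) = -27 + 9*(-4*U) = -27 - 36*U)
P = 0 (P = (2*0)*(-3) = 0*(-3) = 0)
Z(y, q) = 25
G(u) = 25/u
(G(-2)*12)*P = ((25/(-2))*12)*0 = ((25*(-1/2))*12)*0 = -25/2*12*0 = -150*0 = 0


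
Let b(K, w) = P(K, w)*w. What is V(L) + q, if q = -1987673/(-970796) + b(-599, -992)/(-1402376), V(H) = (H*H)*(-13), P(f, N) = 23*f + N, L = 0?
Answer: -1429439965495/170177626412 ≈ -8.3997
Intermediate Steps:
P(f, N) = N + 23*f
b(K, w) = w*(w + 23*K) (b(K, w) = (w + 23*K)*w = w*(w + 23*K))
V(H) = -13*H² (V(H) = H²*(-13) = -13*H²)
q = -1429439965495/170177626412 (q = -1987673/(-970796) - 992*(-992 + 23*(-599))/(-1402376) = -1987673*(-1/970796) - 992*(-992 - 13777)*(-1/1402376) = 1987673/970796 - 992*(-14769)*(-1/1402376) = 1987673/970796 + 14650848*(-1/1402376) = 1987673/970796 - 1831356/175297 = -1429439965495/170177626412 ≈ -8.3997)
V(L) + q = -13*0² - 1429439965495/170177626412 = -13*0 - 1429439965495/170177626412 = 0 - 1429439965495/170177626412 = -1429439965495/170177626412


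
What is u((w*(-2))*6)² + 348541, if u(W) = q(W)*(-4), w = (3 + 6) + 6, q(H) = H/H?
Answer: 348557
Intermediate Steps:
q(H) = 1
w = 15 (w = 9 + 6 = 15)
u(W) = -4 (u(W) = 1*(-4) = -4)
u((w*(-2))*6)² + 348541 = (-4)² + 348541 = 16 + 348541 = 348557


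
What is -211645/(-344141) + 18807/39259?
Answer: 2111604406/1930090217 ≈ 1.0940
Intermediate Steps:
-211645/(-344141) + 18807/39259 = -211645*(-1/344141) + 18807*(1/39259) = 30235/49163 + 18807/39259 = 2111604406/1930090217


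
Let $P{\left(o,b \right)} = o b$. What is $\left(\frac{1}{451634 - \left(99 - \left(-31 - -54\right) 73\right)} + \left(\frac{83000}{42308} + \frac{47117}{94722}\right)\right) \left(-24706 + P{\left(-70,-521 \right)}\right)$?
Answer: $\frac{3284058477860714320}{113515898061279} \approx 28930.0$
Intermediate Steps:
$P{\left(o,b \right)} = b o$
$\left(\frac{1}{451634 - \left(99 - \left(-31 - -54\right) 73\right)} + \left(\frac{83000}{42308} + \frac{47117}{94722}\right)\right) \left(-24706 + P{\left(-70,-521 \right)}\right) = \left(\frac{1}{451634 - \left(99 - \left(-31 - -54\right) 73\right)} + \left(\frac{83000}{42308} + \frac{47117}{94722}\right)\right) \left(-24706 - -36470\right) = \left(\frac{1}{451634 - \left(99 - \left(-31 + 54\right) 73\right)} + \left(83000 \cdot \frac{1}{42308} + 47117 \cdot \frac{1}{94722}\right)\right) \left(-24706 + 36470\right) = \left(\frac{1}{451634 + \left(-99 + 23 \cdot 73\right)} + \left(\frac{20750}{10577} + \frac{47117}{94722}\right)\right) 11764 = \left(\frac{1}{451634 + \left(-99 + 1679\right)} + \frac{2463838009}{1001874594}\right) 11764 = \left(\frac{1}{451634 + 1580} + \frac{2463838009}{1001874594}\right) 11764 = \left(\frac{1}{453214} + \frac{2463838009}{1001874594}\right) 11764 = \frac{279161720321380}{113515898061279} \cdot 11764 = \frac{3284058477860714320}{113515898061279}$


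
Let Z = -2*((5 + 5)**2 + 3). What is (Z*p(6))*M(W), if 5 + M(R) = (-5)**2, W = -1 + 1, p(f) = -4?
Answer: 16480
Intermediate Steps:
W = 0
M(R) = 20 (M(R) = -5 + (-5)**2 = -5 + 25 = 20)
Z = -206 (Z = -2*(10**2 + 3) = -2*(100 + 3) = -2*103 = -206)
(Z*p(6))*M(W) = -206*(-4)*20 = 824*20 = 16480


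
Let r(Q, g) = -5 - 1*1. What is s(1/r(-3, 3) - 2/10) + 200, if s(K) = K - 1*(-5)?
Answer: 6139/30 ≈ 204.63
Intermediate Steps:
r(Q, g) = -6 (r(Q, g) = -5 - 1 = -6)
s(K) = 5 + K (s(K) = K + 5 = 5 + K)
s(1/r(-3, 3) - 2/10) + 200 = (5 + (1/(-6) - 2/10)) + 200 = (5 + (1*(-⅙) - 2*⅒)) + 200 = (5 + (-⅙ - ⅕)) + 200 = (5 - 11/30) + 200 = 139/30 + 200 = 6139/30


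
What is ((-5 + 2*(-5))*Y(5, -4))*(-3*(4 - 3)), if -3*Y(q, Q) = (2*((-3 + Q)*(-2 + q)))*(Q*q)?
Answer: -12600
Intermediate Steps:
Y(q, Q) = -2*Q*q*(-3 + Q)*(-2 + q)/3 (Y(q, Q) = -2*((-3 + Q)*(-2 + q))*Q*q/3 = -2*(-3 + Q)*(-2 + q)*Q*q/3 = -2*Q*q*(-3 + Q)*(-2 + q)/3)
((-5 + 2*(-5))*Y(5, -4))*(-3*(4 - 3)) = ((-5 + 2*(-5))*((⅔)*(-4)*5*(-6 + 2*(-4) + 3*5 - 1*(-4)*5)))*(-3*(4 - 3)) = ((-5 - 10)*((⅔)*(-4)*5*(-6 - 8 + 15 + 20)))*(-3*1) = -10*(-4)*5*21*(-3) = -15*(-280)*(-3) = 4200*(-3) = -12600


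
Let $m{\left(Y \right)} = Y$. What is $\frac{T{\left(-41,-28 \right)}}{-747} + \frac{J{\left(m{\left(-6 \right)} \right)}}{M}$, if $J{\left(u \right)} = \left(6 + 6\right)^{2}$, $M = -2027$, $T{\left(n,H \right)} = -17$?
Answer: $- \frac{73109}{1514169} \approx -0.048283$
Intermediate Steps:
$J{\left(u \right)} = 144$ ($J{\left(u \right)} = 12^{2} = 144$)
$\frac{T{\left(-41,-28 \right)}}{-747} + \frac{J{\left(m{\left(-6 \right)} \right)}}{M} = - \frac{17}{-747} + \frac{144}{-2027} = \left(-17\right) \left(- \frac{1}{747}\right) + 144 \left(- \frac{1}{2027}\right) = \frac{17}{747} - \frac{144}{2027} = - \frac{73109}{1514169}$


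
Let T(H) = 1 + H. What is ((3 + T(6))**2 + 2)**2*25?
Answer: 260100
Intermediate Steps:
((3 + T(6))**2 + 2)**2*25 = ((3 + (1 + 6))**2 + 2)**2*25 = ((3 + 7)**2 + 2)**2*25 = (10**2 + 2)**2*25 = (100 + 2)**2*25 = 102**2*25 = 10404*25 = 260100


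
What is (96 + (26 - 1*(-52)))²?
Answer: 30276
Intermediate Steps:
(96 + (26 - 1*(-52)))² = (96 + (26 + 52))² = (96 + 78)² = 174² = 30276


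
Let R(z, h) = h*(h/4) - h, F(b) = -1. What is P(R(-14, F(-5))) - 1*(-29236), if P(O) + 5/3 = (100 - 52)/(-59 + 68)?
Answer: 87719/3 ≈ 29240.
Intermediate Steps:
R(z, h) = -h + h**2/4 (R(z, h) = h*(h*(1/4)) - h = h*(h/4) - h = h**2/4 - h = -h + h**2/4)
P(O) = 11/3 (P(O) = -5/3 + (100 - 52)/(-59 + 68) = -5/3 + 48/9 = -5/3 + 48*(1/9) = -5/3 + 16/3 = 11/3)
P(R(-14, F(-5))) - 1*(-29236) = 11/3 - 1*(-29236) = 11/3 + 29236 = 87719/3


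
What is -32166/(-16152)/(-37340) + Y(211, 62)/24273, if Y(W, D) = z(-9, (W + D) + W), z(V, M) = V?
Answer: -114977897/271100498160 ≈ -0.00042412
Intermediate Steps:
Y(W, D) = -9
-32166/(-16152)/(-37340) + Y(211, 62)/24273 = -32166/(-16152)/(-37340) - 9/24273 = -32166*(-1/16152)*(-1/37340) - 9*1/24273 = (5361/2692)*(-1/37340) - 1/2697 = -5361/100519280 - 1/2697 = -114977897/271100498160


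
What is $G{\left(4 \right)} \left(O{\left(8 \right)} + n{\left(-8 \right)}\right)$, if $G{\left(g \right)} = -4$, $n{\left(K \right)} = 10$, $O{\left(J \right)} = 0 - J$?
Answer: $-8$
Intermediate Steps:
$O{\left(J \right)} = - J$
$G{\left(4 \right)} \left(O{\left(8 \right)} + n{\left(-8 \right)}\right) = - 4 \left(\left(-1\right) 8 + 10\right) = - 4 \left(-8 + 10\right) = \left(-4\right) 2 = -8$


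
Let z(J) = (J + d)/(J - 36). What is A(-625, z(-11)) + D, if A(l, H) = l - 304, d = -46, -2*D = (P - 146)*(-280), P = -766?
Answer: -128609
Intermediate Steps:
D = -127680 (D = -(-766 - 146)*(-280)/2 = -(-456)*(-280) = -½*255360 = -127680)
z(J) = (-46 + J)/(-36 + J) (z(J) = (J - 46)/(J - 36) = (-46 + J)/(-36 + J))
A(l, H) = -304 + l
A(-625, z(-11)) + D = (-304 - 625) - 127680 = -929 - 127680 = -128609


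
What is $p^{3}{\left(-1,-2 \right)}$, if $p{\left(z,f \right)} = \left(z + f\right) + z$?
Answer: $-64$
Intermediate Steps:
$p{\left(z,f \right)} = f + 2 z$ ($p{\left(z,f \right)} = \left(f + z\right) + z = f + 2 z$)
$p^{3}{\left(-1,-2 \right)} = \left(-2 + 2 \left(-1\right)\right)^{3} = \left(-2 - 2\right)^{3} = \left(-4\right)^{3} = -64$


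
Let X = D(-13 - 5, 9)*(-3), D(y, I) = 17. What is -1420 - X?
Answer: -1369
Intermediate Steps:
X = -51 (X = 17*(-3) = -51)
-1420 - X = -1420 - 1*(-51) = -1420 + 51 = -1369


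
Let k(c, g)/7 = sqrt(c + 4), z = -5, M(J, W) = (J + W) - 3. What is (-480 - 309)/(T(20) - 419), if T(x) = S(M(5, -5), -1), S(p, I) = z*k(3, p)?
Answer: 110197/55662 - 9205*sqrt(7)/55662 ≈ 1.5422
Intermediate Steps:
M(J, W) = -3 + J + W
k(c, g) = 7*sqrt(4 + c) (k(c, g) = 7*sqrt(c + 4) = 7*sqrt(4 + c))
S(p, I) = -35*sqrt(7) (S(p, I) = -35*sqrt(4 + 3) = -35*sqrt(7))
T(x) = -35*sqrt(7)
(-480 - 309)/(T(20) - 419) = (-480 - 309)/(-35*sqrt(7) - 419) = -789/(-419 - 35*sqrt(7))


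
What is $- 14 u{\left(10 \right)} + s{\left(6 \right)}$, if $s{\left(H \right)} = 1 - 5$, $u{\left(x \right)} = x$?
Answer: $-144$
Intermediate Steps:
$s{\left(H \right)} = -4$
$- 14 u{\left(10 \right)} + s{\left(6 \right)} = \left(-14\right) 10 - 4 = -140 - 4 = -144$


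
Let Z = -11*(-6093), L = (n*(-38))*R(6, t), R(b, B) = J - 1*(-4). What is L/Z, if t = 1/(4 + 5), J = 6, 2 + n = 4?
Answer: -760/67023 ≈ -0.011339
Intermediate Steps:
n = 2 (n = -2 + 4 = 2)
t = ⅑ (t = 1/9 = ⅑ ≈ 0.11111)
R(b, B) = 10 (R(b, B) = 6 - 1*(-4) = 6 + 4 = 10)
L = -760 (L = (2*(-38))*10 = -76*10 = -760)
Z = 67023
L/Z = -760/67023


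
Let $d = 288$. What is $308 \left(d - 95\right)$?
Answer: $59444$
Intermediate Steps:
$308 \left(d - 95\right) = 308 \left(288 - 95\right) = 308 \cdot 193 = 59444$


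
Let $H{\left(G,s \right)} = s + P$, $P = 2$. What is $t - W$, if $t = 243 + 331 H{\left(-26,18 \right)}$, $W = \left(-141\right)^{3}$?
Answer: $2810084$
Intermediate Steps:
$H{\left(G,s \right)} = 2 + s$ ($H{\left(G,s \right)} = s + 2 = 2 + s$)
$W = -2803221$
$t = 6863$ ($t = 243 + 331 \left(2 + 18\right) = 243 + 331 \cdot 20 = 243 + 6620 = 6863$)
$t - W = 6863 - -2803221 = 6863 + 2803221 = 2810084$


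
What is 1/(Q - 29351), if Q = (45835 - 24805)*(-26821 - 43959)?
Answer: -1/1488532751 ≈ -6.7180e-10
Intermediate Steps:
Q = -1488503400 (Q = 21030*(-70780) = -1488503400)
1/(Q - 29351) = 1/(-1488503400 - 29351) = 1/(-1488532751) = -1/1488532751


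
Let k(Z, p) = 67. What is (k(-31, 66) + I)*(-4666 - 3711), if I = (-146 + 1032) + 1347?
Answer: -19267100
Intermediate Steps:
I = 2233 (I = 886 + 1347 = 2233)
(k(-31, 66) + I)*(-4666 - 3711) = (67 + 2233)*(-4666 - 3711) = 2300*(-8377) = -19267100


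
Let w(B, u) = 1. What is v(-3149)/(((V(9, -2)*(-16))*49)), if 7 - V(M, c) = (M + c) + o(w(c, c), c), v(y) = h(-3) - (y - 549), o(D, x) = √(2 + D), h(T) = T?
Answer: 3695*√3/2352 ≈ 2.7211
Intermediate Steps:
v(y) = 546 - y (v(y) = -3 - (y - 549) = -3 - (-549 + y) = -3 + (549 - y) = 546 - y)
V(M, c) = 7 - M - c - √3 (V(M, c) = 7 - ((M + c) + √(2 + 1)) = 7 - ((M + c) + √3) = 7 - (M + c + √3) = 7 + (-M - c - √3) = 7 - M - c - √3)
v(-3149)/(((V(9, -2)*(-16))*49)) = (546 - 1*(-3149))/((((7 - 1*9 - 1*(-2) - √3)*(-16))*49)) = (546 + 3149)/((((7 - 9 + 2 - √3)*(-16))*49)) = 3695/(((-√3*(-16))*49)) = 3695/(((16*√3)*49)) = 3695/((784*√3)) = 3695*(√3/2352) = 3695*√3/2352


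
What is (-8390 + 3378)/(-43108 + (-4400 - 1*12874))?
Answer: 358/4313 ≈ 0.083005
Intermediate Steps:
(-8390 + 3378)/(-43108 + (-4400 - 1*12874)) = -5012/(-43108 + (-4400 - 12874)) = -5012/(-43108 - 17274) = -5012/(-60382) = -5012*(-1/60382) = 358/4313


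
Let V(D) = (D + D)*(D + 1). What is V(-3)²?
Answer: 144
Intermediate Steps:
V(D) = 2*D*(1 + D) (V(D) = (2*D)*(1 + D) = 2*D*(1 + D))
V(-3)² = (2*(-3)*(1 - 3))² = (2*(-3)*(-2))² = 12² = 144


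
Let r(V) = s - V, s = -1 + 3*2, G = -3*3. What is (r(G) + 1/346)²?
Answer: 23474025/119716 ≈ 196.08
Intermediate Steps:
G = -9
s = 5 (s = -1 + 6 = 5)
r(V) = 5 - V
(r(G) + 1/346)² = ((5 - 1*(-9)) + 1/346)² = ((5 + 9) + 1/346)² = (14 + 1/346)² = (4845/346)² = 23474025/119716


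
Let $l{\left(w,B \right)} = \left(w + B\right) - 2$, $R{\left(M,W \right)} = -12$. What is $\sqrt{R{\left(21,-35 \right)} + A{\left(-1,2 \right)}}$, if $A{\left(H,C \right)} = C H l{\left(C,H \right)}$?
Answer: $i \sqrt{10} \approx 3.1623 i$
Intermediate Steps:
$l{\left(w,B \right)} = -2 + B + w$ ($l{\left(w,B \right)} = \left(B + w\right) - 2 = -2 + B + w$)
$A{\left(H,C \right)} = C H \left(-2 + C + H\right)$ ($A{\left(H,C \right)} = C H \left(-2 + H + C\right) = C H \left(-2 + C + H\right)$)
$\sqrt{R{\left(21,-35 \right)} + A{\left(-1,2 \right)}} = \sqrt{-12 + 2 \left(-1\right) \left(-2 + 2 - 1\right)} = \sqrt{-12 + 2 \left(-1\right) \left(-1\right)} = \sqrt{-12 + 2} = \sqrt{-10} = i \sqrt{10}$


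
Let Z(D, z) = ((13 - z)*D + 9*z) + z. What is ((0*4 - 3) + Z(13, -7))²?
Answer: 34969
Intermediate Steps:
Z(D, z) = 10*z + D*(13 - z) (Z(D, z) = (D*(13 - z) + 9*z) + z = (9*z + D*(13 - z)) + z = 10*z + D*(13 - z))
((0*4 - 3) + Z(13, -7))² = ((0*4 - 3) + (10*(-7) + 13*13 - 1*13*(-7)))² = ((0 - 3) + (-70 + 169 + 91))² = (-3 + 190)² = 187² = 34969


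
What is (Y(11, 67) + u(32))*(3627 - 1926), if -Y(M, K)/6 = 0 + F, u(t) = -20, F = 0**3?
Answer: -34020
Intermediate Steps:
F = 0
Y(M, K) = 0 (Y(M, K) = -6*(0 + 0) = -6*0 = 0)
(Y(11, 67) + u(32))*(3627 - 1926) = (0 - 20)*(3627 - 1926) = -20*1701 = -34020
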